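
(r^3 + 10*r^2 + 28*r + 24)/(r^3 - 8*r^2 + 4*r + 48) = (r^2 + 8*r + 12)/(r^2 - 10*r + 24)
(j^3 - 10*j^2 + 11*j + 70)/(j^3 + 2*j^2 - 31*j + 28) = (j^3 - 10*j^2 + 11*j + 70)/(j^3 + 2*j^2 - 31*j + 28)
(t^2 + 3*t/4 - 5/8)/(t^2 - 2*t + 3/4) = (4*t + 5)/(2*(2*t - 3))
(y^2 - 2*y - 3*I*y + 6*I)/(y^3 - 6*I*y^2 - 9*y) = (y - 2)/(y*(y - 3*I))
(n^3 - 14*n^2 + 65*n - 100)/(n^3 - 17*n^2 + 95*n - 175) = (n - 4)/(n - 7)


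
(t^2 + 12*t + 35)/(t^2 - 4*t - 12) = (t^2 + 12*t + 35)/(t^2 - 4*t - 12)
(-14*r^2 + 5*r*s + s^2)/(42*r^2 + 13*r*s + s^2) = (-2*r + s)/(6*r + s)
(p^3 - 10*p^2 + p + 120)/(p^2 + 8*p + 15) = (p^2 - 13*p + 40)/(p + 5)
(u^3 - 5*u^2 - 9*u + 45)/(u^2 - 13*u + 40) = (u^2 - 9)/(u - 8)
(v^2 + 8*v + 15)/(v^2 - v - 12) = (v + 5)/(v - 4)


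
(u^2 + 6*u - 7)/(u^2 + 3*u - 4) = (u + 7)/(u + 4)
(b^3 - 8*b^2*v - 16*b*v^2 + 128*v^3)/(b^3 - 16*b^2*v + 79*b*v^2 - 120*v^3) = (b^2 - 16*v^2)/(b^2 - 8*b*v + 15*v^2)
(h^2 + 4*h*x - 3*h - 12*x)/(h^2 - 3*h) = (h + 4*x)/h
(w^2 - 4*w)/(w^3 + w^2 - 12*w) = (w - 4)/(w^2 + w - 12)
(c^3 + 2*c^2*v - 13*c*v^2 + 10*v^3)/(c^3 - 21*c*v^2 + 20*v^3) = (-c + 2*v)/(-c + 4*v)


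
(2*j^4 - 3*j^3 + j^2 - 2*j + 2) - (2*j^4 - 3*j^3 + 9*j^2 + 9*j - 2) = -8*j^2 - 11*j + 4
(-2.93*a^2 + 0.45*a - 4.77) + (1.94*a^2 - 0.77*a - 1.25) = -0.99*a^2 - 0.32*a - 6.02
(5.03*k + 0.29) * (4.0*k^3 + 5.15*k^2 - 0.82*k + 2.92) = 20.12*k^4 + 27.0645*k^3 - 2.6311*k^2 + 14.4498*k + 0.8468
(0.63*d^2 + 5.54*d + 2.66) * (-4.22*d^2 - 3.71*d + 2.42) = -2.6586*d^4 - 25.7161*d^3 - 30.254*d^2 + 3.5382*d + 6.4372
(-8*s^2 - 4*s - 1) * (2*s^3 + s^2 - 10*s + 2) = -16*s^5 - 16*s^4 + 74*s^3 + 23*s^2 + 2*s - 2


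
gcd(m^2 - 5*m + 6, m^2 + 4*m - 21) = m - 3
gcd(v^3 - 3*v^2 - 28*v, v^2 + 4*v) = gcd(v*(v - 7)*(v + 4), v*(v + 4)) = v^2 + 4*v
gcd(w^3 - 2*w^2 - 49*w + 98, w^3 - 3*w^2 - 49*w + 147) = w^2 - 49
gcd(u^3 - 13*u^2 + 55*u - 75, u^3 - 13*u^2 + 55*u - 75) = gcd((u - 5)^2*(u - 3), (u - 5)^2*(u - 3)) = u^3 - 13*u^2 + 55*u - 75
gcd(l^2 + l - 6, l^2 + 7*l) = 1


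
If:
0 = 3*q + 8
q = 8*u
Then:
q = -8/3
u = -1/3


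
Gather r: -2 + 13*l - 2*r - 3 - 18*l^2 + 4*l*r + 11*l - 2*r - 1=-18*l^2 + 24*l + r*(4*l - 4) - 6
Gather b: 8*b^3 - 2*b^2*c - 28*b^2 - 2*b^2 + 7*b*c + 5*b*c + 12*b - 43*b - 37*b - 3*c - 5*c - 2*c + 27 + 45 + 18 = 8*b^3 + b^2*(-2*c - 30) + b*(12*c - 68) - 10*c + 90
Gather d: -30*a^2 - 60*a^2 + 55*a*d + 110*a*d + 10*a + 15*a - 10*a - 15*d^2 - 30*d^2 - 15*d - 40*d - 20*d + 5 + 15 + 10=-90*a^2 + 15*a - 45*d^2 + d*(165*a - 75) + 30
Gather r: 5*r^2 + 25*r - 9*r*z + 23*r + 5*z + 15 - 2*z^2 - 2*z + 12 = 5*r^2 + r*(48 - 9*z) - 2*z^2 + 3*z + 27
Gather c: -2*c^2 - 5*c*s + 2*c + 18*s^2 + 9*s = -2*c^2 + c*(2 - 5*s) + 18*s^2 + 9*s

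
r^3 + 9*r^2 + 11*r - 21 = (r - 1)*(r + 3)*(r + 7)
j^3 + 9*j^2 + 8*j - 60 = (j - 2)*(j + 5)*(j + 6)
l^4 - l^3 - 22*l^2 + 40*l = l*(l - 4)*(l - 2)*(l + 5)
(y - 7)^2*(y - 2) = y^3 - 16*y^2 + 77*y - 98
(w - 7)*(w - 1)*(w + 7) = w^3 - w^2 - 49*w + 49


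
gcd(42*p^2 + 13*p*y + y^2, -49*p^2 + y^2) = 7*p + y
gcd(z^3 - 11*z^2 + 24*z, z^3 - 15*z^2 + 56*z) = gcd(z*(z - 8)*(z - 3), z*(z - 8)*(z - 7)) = z^2 - 8*z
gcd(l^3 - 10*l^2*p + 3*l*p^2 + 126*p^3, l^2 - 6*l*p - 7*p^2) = -l + 7*p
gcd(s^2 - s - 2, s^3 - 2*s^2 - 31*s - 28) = s + 1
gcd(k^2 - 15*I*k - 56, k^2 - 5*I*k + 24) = k - 8*I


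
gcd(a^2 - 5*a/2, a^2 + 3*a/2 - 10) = a - 5/2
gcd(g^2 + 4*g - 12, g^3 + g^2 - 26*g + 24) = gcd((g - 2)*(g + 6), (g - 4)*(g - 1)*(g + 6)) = g + 6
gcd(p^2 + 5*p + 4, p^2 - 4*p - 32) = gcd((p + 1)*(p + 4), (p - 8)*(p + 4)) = p + 4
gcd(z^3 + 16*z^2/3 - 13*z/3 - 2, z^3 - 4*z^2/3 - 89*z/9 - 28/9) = z + 1/3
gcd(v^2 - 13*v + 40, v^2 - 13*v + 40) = v^2 - 13*v + 40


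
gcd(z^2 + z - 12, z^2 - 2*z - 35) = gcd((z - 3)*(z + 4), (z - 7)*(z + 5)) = 1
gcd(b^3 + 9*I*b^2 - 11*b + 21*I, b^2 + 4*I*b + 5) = b - I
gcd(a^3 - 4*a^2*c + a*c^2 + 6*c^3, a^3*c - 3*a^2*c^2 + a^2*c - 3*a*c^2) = a - 3*c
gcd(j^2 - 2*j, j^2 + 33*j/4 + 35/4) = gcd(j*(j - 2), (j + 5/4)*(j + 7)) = 1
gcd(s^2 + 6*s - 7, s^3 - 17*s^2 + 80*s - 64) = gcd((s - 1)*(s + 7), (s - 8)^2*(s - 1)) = s - 1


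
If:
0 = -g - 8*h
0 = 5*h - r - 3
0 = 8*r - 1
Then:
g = -5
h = 5/8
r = 1/8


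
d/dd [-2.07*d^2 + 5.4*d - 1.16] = 5.4 - 4.14*d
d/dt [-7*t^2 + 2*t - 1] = 2 - 14*t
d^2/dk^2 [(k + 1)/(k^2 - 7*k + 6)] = 2*(3*(2 - k)*(k^2 - 7*k + 6) + (k + 1)*(2*k - 7)^2)/(k^2 - 7*k + 6)^3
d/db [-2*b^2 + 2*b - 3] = 2 - 4*b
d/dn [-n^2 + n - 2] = 1 - 2*n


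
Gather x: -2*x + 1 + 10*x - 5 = 8*x - 4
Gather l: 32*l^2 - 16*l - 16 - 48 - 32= 32*l^2 - 16*l - 96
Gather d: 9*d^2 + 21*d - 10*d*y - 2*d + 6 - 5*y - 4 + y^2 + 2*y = 9*d^2 + d*(19 - 10*y) + y^2 - 3*y + 2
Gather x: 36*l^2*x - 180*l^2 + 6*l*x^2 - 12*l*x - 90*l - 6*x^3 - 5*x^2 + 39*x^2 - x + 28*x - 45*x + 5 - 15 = -180*l^2 - 90*l - 6*x^3 + x^2*(6*l + 34) + x*(36*l^2 - 12*l - 18) - 10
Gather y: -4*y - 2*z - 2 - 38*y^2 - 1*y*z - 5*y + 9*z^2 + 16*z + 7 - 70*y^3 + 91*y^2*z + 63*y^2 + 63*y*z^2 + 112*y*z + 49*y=-70*y^3 + y^2*(91*z + 25) + y*(63*z^2 + 111*z + 40) + 9*z^2 + 14*z + 5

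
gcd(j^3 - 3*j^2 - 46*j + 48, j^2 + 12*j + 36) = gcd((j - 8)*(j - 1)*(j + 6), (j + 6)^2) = j + 6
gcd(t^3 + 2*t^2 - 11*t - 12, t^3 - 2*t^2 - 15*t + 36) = t^2 + t - 12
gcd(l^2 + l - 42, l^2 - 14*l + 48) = l - 6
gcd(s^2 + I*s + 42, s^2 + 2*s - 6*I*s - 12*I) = s - 6*I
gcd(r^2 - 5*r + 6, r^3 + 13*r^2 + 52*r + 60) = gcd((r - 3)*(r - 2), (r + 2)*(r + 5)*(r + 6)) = 1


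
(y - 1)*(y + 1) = y^2 - 1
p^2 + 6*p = p*(p + 6)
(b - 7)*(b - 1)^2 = b^3 - 9*b^2 + 15*b - 7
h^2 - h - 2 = (h - 2)*(h + 1)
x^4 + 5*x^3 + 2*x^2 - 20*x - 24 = (x - 2)*(x + 2)^2*(x + 3)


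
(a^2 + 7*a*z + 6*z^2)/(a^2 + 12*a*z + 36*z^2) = (a + z)/(a + 6*z)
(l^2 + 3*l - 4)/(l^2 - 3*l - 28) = (l - 1)/(l - 7)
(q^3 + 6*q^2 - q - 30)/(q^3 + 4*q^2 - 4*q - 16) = (q^2 + 8*q + 15)/(q^2 + 6*q + 8)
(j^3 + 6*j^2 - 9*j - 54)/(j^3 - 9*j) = (j + 6)/j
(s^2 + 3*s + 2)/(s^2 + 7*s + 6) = (s + 2)/(s + 6)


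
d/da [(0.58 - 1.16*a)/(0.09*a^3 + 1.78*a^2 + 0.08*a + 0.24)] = (0.2088*a^3 + 1.9082*a^2 - 2.0648*a - 0.3248)/(0.0081*a^6 + 0.3204*a^5 + 3.1828*a^4 + 0.328*a^3 + 0.8608*a^2 + 0.0384*a + 0.0576)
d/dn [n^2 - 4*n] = 2*n - 4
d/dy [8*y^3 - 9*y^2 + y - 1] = 24*y^2 - 18*y + 1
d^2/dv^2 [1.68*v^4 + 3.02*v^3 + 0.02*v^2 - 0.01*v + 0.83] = 20.16*v^2 + 18.12*v + 0.04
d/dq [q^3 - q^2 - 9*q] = 3*q^2 - 2*q - 9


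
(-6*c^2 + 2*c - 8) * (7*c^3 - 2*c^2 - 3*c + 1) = -42*c^5 + 26*c^4 - 42*c^3 + 4*c^2 + 26*c - 8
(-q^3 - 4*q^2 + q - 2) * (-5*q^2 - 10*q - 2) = 5*q^5 + 30*q^4 + 37*q^3 + 8*q^2 + 18*q + 4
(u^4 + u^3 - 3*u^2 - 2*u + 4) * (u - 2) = u^5 - u^4 - 5*u^3 + 4*u^2 + 8*u - 8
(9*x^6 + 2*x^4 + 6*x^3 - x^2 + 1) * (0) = 0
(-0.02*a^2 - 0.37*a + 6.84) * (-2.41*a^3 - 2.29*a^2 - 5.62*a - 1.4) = 0.0482*a^5 + 0.9375*a^4 - 15.5247*a^3 - 13.5562*a^2 - 37.9228*a - 9.576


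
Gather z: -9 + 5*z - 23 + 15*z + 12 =20*z - 20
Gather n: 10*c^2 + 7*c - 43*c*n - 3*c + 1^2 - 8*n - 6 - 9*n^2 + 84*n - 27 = 10*c^2 + 4*c - 9*n^2 + n*(76 - 43*c) - 32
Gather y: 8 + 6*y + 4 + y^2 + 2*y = y^2 + 8*y + 12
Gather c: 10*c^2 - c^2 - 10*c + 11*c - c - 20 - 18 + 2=9*c^2 - 36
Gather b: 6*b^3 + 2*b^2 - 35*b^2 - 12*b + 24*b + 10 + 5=6*b^3 - 33*b^2 + 12*b + 15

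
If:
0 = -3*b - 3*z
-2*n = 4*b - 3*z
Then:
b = -z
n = 7*z/2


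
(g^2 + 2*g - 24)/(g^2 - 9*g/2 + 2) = 2*(g + 6)/(2*g - 1)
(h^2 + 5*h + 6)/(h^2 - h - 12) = (h + 2)/(h - 4)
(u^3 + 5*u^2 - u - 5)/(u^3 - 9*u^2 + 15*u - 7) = (u^2 + 6*u + 5)/(u^2 - 8*u + 7)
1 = 1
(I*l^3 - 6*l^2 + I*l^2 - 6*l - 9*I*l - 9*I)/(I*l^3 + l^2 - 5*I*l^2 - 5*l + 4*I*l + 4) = (l^3 + l^2*(1 + 6*I) + l*(-9 + 6*I) - 9)/(l^3 + l^2*(-5 - I) + l*(4 + 5*I) - 4*I)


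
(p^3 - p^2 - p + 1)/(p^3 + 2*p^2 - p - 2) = (p - 1)/(p + 2)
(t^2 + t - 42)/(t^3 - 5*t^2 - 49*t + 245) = (t - 6)/(t^2 - 12*t + 35)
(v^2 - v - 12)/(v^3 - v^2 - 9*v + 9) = (v - 4)/(v^2 - 4*v + 3)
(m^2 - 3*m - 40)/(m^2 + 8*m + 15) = (m - 8)/(m + 3)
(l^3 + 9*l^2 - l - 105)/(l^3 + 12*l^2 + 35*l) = (l - 3)/l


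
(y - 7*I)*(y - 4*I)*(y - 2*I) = y^3 - 13*I*y^2 - 50*y + 56*I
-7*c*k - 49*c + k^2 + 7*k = (-7*c + k)*(k + 7)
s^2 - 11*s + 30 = (s - 6)*(s - 5)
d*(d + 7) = d^2 + 7*d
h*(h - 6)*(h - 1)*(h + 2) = h^4 - 5*h^3 - 8*h^2 + 12*h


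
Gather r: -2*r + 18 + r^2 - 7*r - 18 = r^2 - 9*r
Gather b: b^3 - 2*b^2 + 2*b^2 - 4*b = b^3 - 4*b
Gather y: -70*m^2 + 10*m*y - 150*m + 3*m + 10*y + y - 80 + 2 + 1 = -70*m^2 - 147*m + y*(10*m + 11) - 77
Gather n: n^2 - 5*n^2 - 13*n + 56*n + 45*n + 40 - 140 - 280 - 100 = -4*n^2 + 88*n - 480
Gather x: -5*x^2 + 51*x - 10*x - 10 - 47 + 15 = -5*x^2 + 41*x - 42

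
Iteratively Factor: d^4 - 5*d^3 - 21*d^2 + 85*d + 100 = (d + 1)*(d^3 - 6*d^2 - 15*d + 100) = (d - 5)*(d + 1)*(d^2 - d - 20) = (d - 5)*(d + 1)*(d + 4)*(d - 5)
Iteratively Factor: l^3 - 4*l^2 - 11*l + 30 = (l - 5)*(l^2 + l - 6) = (l - 5)*(l - 2)*(l + 3)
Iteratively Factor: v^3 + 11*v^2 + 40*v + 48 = (v + 3)*(v^2 + 8*v + 16) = (v + 3)*(v + 4)*(v + 4)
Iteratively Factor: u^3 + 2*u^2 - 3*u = (u - 1)*(u^2 + 3*u) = (u - 1)*(u + 3)*(u)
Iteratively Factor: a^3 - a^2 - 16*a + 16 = (a - 4)*(a^2 + 3*a - 4) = (a - 4)*(a + 4)*(a - 1)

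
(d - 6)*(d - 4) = d^2 - 10*d + 24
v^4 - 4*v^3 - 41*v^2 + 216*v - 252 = (v - 6)*(v - 3)*(v - 2)*(v + 7)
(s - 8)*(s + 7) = s^2 - s - 56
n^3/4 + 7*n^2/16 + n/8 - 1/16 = (n/4 + 1/4)*(n - 1/4)*(n + 1)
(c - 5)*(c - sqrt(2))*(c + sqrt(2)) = c^3 - 5*c^2 - 2*c + 10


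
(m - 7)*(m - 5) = m^2 - 12*m + 35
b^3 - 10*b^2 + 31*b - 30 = (b - 5)*(b - 3)*(b - 2)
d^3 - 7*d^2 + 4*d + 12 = (d - 6)*(d - 2)*(d + 1)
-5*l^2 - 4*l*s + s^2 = (-5*l + s)*(l + s)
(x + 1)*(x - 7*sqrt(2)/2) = x^2 - 7*sqrt(2)*x/2 + x - 7*sqrt(2)/2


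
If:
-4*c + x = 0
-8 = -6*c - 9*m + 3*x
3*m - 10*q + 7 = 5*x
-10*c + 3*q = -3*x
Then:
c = 29/34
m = 223/153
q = -29/51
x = 58/17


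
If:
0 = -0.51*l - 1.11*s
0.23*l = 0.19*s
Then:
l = 0.00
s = 0.00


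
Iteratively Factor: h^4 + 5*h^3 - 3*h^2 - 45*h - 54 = (h + 3)*(h^3 + 2*h^2 - 9*h - 18) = (h - 3)*(h + 3)*(h^2 + 5*h + 6) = (h - 3)*(h + 2)*(h + 3)*(h + 3)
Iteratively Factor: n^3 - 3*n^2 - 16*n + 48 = (n - 3)*(n^2 - 16) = (n - 4)*(n - 3)*(n + 4)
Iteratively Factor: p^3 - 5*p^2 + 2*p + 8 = (p + 1)*(p^2 - 6*p + 8) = (p - 2)*(p + 1)*(p - 4)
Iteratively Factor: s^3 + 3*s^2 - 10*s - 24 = (s - 3)*(s^2 + 6*s + 8) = (s - 3)*(s + 4)*(s + 2)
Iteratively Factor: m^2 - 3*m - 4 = (m + 1)*(m - 4)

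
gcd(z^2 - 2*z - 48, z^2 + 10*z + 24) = z + 6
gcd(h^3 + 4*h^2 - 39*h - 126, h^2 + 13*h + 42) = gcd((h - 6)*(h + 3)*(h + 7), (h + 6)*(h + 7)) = h + 7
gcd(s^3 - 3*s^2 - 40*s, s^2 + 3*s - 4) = 1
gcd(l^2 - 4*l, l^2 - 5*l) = l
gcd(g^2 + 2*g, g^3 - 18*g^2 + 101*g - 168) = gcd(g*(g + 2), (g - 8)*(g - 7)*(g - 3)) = 1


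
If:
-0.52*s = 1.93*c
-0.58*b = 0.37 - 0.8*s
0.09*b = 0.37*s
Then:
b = -0.96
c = 0.06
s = -0.23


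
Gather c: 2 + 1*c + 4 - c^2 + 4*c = -c^2 + 5*c + 6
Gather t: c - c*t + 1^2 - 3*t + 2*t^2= c + 2*t^2 + t*(-c - 3) + 1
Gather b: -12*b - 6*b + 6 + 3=9 - 18*b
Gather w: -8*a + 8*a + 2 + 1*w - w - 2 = 0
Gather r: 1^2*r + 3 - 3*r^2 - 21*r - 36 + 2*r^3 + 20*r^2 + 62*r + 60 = 2*r^3 + 17*r^2 + 42*r + 27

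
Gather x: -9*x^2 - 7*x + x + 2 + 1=-9*x^2 - 6*x + 3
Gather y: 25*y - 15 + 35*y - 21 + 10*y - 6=70*y - 42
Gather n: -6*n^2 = -6*n^2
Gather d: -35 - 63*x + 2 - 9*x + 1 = -72*x - 32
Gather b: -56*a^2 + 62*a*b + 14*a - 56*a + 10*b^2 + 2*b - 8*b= -56*a^2 - 42*a + 10*b^2 + b*(62*a - 6)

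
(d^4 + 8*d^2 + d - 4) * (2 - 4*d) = -4*d^5 + 2*d^4 - 32*d^3 + 12*d^2 + 18*d - 8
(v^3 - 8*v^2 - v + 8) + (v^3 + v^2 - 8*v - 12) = 2*v^3 - 7*v^2 - 9*v - 4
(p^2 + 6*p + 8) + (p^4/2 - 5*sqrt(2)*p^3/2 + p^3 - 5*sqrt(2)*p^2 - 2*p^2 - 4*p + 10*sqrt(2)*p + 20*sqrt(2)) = p^4/2 - 5*sqrt(2)*p^3/2 + p^3 - 5*sqrt(2)*p^2 - p^2 + 2*p + 10*sqrt(2)*p + 8 + 20*sqrt(2)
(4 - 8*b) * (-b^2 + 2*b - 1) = 8*b^3 - 20*b^2 + 16*b - 4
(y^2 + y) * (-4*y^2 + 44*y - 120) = -4*y^4 + 40*y^3 - 76*y^2 - 120*y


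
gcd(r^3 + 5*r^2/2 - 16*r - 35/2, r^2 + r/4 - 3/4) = r + 1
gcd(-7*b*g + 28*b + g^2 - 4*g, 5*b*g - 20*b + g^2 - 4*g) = g - 4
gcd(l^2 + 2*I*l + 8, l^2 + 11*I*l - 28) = l + 4*I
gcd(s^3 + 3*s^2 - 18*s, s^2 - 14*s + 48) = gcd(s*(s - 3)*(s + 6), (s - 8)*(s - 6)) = 1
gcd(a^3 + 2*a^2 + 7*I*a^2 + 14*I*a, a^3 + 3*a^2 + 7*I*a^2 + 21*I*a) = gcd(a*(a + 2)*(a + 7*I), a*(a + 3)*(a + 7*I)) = a^2 + 7*I*a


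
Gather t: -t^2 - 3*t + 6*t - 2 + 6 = -t^2 + 3*t + 4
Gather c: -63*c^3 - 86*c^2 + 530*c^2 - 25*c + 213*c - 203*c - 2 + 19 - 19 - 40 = -63*c^3 + 444*c^2 - 15*c - 42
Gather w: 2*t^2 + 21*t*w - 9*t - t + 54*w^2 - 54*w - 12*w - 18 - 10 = 2*t^2 - 10*t + 54*w^2 + w*(21*t - 66) - 28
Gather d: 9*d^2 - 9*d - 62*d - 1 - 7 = 9*d^2 - 71*d - 8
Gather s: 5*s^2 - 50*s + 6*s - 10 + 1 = 5*s^2 - 44*s - 9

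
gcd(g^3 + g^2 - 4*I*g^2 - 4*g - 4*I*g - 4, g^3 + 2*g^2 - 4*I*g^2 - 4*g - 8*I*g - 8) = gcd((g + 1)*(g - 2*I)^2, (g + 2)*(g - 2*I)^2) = g^2 - 4*I*g - 4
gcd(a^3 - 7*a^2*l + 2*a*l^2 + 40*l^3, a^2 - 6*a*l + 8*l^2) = a - 4*l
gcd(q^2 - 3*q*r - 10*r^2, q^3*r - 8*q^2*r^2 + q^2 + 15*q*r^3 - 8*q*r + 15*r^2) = q - 5*r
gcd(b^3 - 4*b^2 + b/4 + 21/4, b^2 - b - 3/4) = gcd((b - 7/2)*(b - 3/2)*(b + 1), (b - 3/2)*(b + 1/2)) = b - 3/2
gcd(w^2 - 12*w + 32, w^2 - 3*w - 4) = w - 4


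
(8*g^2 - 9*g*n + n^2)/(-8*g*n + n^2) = (-g + n)/n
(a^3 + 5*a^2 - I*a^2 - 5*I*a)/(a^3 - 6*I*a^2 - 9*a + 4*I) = a*(a + 5)/(a^2 - 5*I*a - 4)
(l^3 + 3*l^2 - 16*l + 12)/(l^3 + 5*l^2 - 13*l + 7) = (l^2 + 4*l - 12)/(l^2 + 6*l - 7)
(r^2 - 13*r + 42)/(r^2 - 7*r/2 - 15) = 2*(r - 7)/(2*r + 5)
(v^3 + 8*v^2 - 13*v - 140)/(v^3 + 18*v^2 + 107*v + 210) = (v - 4)/(v + 6)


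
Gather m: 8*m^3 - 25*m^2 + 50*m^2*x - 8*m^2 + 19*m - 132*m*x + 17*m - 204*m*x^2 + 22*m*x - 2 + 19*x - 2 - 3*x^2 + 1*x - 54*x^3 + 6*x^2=8*m^3 + m^2*(50*x - 33) + m*(-204*x^2 - 110*x + 36) - 54*x^3 + 3*x^2 + 20*x - 4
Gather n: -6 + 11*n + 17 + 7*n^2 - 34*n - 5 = 7*n^2 - 23*n + 6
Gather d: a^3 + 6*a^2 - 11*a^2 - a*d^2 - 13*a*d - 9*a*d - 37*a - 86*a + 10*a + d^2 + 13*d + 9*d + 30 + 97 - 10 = a^3 - 5*a^2 - 113*a + d^2*(1 - a) + d*(22 - 22*a) + 117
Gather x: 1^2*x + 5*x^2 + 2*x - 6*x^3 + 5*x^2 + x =-6*x^3 + 10*x^2 + 4*x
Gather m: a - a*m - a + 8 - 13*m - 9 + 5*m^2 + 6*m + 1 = 5*m^2 + m*(-a - 7)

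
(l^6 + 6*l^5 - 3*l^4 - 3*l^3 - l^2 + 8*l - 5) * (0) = 0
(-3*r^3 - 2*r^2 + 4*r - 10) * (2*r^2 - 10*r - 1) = -6*r^5 + 26*r^4 + 31*r^3 - 58*r^2 + 96*r + 10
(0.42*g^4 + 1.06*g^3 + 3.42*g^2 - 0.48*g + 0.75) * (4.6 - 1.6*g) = -0.672*g^5 + 0.236*g^4 - 0.596000000000001*g^3 + 16.5*g^2 - 3.408*g + 3.45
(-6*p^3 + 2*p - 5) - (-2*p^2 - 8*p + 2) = -6*p^3 + 2*p^2 + 10*p - 7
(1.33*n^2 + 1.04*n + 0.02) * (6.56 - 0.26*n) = -0.3458*n^3 + 8.4544*n^2 + 6.8172*n + 0.1312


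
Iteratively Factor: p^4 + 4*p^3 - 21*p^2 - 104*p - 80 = (p + 4)*(p^3 - 21*p - 20) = (p - 5)*(p + 4)*(p^2 + 5*p + 4) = (p - 5)*(p + 4)^2*(p + 1)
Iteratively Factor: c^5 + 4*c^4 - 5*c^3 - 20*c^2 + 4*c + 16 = (c + 1)*(c^4 + 3*c^3 - 8*c^2 - 12*c + 16) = (c - 1)*(c + 1)*(c^3 + 4*c^2 - 4*c - 16) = (c - 2)*(c - 1)*(c + 1)*(c^2 + 6*c + 8) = (c - 2)*(c - 1)*(c + 1)*(c + 4)*(c + 2)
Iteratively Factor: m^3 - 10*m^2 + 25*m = (m - 5)*(m^2 - 5*m) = m*(m - 5)*(m - 5)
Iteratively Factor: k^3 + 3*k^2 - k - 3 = (k + 1)*(k^2 + 2*k - 3) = (k - 1)*(k + 1)*(k + 3)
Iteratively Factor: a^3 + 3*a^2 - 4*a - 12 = (a + 2)*(a^2 + a - 6) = (a - 2)*(a + 2)*(a + 3)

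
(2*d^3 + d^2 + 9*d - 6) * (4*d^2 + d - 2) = 8*d^5 + 6*d^4 + 33*d^3 - 17*d^2 - 24*d + 12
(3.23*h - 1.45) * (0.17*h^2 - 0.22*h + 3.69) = 0.5491*h^3 - 0.9571*h^2 + 12.2377*h - 5.3505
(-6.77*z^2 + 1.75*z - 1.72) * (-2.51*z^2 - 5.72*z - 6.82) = 16.9927*z^4 + 34.3319*z^3 + 40.4786*z^2 - 2.0966*z + 11.7304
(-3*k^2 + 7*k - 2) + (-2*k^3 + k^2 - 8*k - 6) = -2*k^3 - 2*k^2 - k - 8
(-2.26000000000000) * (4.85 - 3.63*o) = 8.2038*o - 10.961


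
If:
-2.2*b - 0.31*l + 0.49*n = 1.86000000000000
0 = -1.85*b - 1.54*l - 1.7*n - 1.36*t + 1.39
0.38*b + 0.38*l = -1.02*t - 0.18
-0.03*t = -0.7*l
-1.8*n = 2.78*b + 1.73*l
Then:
No Solution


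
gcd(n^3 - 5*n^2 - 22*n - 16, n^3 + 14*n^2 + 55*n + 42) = n + 1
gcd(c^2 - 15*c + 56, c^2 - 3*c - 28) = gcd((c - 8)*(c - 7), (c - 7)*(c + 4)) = c - 7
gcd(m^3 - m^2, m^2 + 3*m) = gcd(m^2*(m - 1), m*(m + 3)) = m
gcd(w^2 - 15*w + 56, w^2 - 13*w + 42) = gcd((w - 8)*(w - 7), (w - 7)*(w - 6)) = w - 7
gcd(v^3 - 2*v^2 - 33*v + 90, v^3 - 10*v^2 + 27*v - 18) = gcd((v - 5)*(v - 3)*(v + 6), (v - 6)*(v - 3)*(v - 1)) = v - 3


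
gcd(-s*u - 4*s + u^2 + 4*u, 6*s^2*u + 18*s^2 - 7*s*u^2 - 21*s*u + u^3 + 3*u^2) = s - u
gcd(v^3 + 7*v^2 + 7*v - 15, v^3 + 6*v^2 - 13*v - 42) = 1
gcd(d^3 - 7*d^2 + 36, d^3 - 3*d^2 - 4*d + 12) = d^2 - d - 6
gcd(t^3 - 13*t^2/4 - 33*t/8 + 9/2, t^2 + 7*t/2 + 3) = t + 3/2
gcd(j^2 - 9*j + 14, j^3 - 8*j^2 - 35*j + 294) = j - 7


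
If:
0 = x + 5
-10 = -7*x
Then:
No Solution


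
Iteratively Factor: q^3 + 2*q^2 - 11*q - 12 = (q + 1)*(q^2 + q - 12) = (q + 1)*(q + 4)*(q - 3)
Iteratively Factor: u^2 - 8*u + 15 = (u - 3)*(u - 5)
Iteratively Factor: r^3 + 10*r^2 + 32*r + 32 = (r + 2)*(r^2 + 8*r + 16) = (r + 2)*(r + 4)*(r + 4)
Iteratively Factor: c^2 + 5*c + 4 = (c + 4)*(c + 1)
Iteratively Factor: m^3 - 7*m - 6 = (m + 1)*(m^2 - m - 6) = (m - 3)*(m + 1)*(m + 2)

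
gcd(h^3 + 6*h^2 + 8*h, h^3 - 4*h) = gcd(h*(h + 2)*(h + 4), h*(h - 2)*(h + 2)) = h^2 + 2*h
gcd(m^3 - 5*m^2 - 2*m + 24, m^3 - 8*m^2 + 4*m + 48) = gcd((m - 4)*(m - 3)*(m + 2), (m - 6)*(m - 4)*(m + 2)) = m^2 - 2*m - 8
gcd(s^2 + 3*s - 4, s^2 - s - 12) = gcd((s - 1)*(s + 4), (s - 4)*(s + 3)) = 1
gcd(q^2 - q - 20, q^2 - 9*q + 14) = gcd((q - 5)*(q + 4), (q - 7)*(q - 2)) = 1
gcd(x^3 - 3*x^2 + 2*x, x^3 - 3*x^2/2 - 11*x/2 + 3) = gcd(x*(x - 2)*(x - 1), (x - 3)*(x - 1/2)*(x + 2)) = 1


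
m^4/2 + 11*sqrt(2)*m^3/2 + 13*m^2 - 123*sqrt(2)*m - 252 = (m/2 + sqrt(2)/2)*(m - 3*sqrt(2))*(m + 6*sqrt(2))*(m + 7*sqrt(2))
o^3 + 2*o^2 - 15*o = o*(o - 3)*(o + 5)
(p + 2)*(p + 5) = p^2 + 7*p + 10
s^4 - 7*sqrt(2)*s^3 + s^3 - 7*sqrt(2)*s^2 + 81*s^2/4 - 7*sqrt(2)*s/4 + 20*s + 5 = (s + 1/2)^2*(s - 5*sqrt(2))*(s - 2*sqrt(2))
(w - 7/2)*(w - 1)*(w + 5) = w^3 + w^2/2 - 19*w + 35/2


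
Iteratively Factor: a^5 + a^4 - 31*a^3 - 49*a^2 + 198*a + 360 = (a - 5)*(a^4 + 6*a^3 - a^2 - 54*a - 72) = (a - 5)*(a + 4)*(a^3 + 2*a^2 - 9*a - 18) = (a - 5)*(a + 2)*(a + 4)*(a^2 - 9) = (a - 5)*(a - 3)*(a + 2)*(a + 4)*(a + 3)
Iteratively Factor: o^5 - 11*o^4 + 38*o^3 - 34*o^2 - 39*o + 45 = (o - 5)*(o^4 - 6*o^3 + 8*o^2 + 6*o - 9) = (o - 5)*(o - 3)*(o^3 - 3*o^2 - o + 3) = (o - 5)*(o - 3)^2*(o^2 - 1) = (o - 5)*(o - 3)^2*(o - 1)*(o + 1)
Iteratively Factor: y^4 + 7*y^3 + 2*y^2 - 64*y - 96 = (y + 4)*(y^3 + 3*y^2 - 10*y - 24) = (y - 3)*(y + 4)*(y^2 + 6*y + 8) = (y - 3)*(y + 4)^2*(y + 2)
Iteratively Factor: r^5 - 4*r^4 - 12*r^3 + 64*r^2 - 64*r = (r - 2)*(r^4 - 2*r^3 - 16*r^2 + 32*r) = (r - 2)*(r + 4)*(r^3 - 6*r^2 + 8*r) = (r - 4)*(r - 2)*(r + 4)*(r^2 - 2*r) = r*(r - 4)*(r - 2)*(r + 4)*(r - 2)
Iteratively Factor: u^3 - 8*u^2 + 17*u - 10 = (u - 2)*(u^2 - 6*u + 5) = (u - 5)*(u - 2)*(u - 1)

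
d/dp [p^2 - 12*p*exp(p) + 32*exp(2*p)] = -12*p*exp(p) + 2*p + 64*exp(2*p) - 12*exp(p)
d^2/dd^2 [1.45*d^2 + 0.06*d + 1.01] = 2.90000000000000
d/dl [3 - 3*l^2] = -6*l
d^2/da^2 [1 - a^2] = -2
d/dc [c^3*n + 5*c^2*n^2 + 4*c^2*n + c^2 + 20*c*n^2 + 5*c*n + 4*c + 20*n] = 3*c^2*n + 10*c*n^2 + 8*c*n + 2*c + 20*n^2 + 5*n + 4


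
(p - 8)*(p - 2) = p^2 - 10*p + 16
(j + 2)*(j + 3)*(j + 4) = j^3 + 9*j^2 + 26*j + 24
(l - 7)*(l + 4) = l^2 - 3*l - 28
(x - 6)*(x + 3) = x^2 - 3*x - 18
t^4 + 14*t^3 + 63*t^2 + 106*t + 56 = (t + 1)*(t + 2)*(t + 4)*(t + 7)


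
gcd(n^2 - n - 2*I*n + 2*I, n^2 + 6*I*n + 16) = n - 2*I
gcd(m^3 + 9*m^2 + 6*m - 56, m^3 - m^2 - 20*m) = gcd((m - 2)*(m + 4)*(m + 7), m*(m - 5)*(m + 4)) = m + 4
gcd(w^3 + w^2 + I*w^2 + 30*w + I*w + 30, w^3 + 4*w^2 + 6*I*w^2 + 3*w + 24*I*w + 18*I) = w^2 + w*(1 + 6*I) + 6*I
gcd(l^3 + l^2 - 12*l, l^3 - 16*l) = l^2 + 4*l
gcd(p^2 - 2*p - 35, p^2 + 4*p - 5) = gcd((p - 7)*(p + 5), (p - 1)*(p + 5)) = p + 5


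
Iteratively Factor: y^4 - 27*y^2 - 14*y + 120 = (y - 5)*(y^3 + 5*y^2 - 2*y - 24) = (y - 5)*(y - 2)*(y^2 + 7*y + 12) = (y - 5)*(y - 2)*(y + 4)*(y + 3)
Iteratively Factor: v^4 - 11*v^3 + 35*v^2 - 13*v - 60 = (v - 4)*(v^3 - 7*v^2 + 7*v + 15) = (v - 4)*(v + 1)*(v^2 - 8*v + 15) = (v - 4)*(v - 3)*(v + 1)*(v - 5)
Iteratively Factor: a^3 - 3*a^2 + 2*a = (a - 1)*(a^2 - 2*a) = (a - 2)*(a - 1)*(a)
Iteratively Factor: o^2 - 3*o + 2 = (o - 1)*(o - 2)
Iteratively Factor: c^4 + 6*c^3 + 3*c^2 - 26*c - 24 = (c + 3)*(c^3 + 3*c^2 - 6*c - 8) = (c + 1)*(c + 3)*(c^2 + 2*c - 8) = (c - 2)*(c + 1)*(c + 3)*(c + 4)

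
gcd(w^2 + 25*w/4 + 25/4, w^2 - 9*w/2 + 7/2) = 1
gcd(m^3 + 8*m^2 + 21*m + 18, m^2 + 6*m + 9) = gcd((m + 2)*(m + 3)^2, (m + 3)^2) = m^2 + 6*m + 9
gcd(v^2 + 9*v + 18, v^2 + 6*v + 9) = v + 3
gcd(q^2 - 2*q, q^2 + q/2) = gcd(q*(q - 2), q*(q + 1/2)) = q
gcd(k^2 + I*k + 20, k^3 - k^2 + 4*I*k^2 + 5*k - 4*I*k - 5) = k + 5*I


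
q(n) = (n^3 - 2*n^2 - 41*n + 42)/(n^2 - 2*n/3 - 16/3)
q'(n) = (2/3 - 2*n)*(n^3 - 2*n^2 - 41*n + 42)/(n^2 - 2*n/3 - 16/3)^2 + (3*n^2 - 4*n - 41)/(n^2 - 2*n/3 - 16/3) = 3*(3*n^4 - 4*n^3 + 79*n^2 - 188*n + 740)/(9*n^4 - 12*n^3 - 92*n^2 + 64*n + 256)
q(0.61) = -3.07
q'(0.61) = 7.57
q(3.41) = -20.25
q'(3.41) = 26.07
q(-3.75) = 10.23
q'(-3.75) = 8.88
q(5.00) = -5.39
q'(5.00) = 3.94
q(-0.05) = -8.31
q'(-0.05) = 8.90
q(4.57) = -7.33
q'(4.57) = 5.24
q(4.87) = -5.92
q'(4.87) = 4.25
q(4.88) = -5.88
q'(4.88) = 4.23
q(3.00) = -43.20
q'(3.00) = 122.64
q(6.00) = -2.25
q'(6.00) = 2.57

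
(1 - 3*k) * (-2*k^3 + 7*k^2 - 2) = 6*k^4 - 23*k^3 + 7*k^2 + 6*k - 2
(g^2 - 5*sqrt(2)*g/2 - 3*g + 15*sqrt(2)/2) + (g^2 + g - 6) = 2*g^2 - 5*sqrt(2)*g/2 - 2*g - 6 + 15*sqrt(2)/2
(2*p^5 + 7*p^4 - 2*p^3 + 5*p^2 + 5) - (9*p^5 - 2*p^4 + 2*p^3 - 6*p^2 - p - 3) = -7*p^5 + 9*p^4 - 4*p^3 + 11*p^2 + p + 8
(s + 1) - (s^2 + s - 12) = 13 - s^2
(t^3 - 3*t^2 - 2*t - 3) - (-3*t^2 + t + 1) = t^3 - 3*t - 4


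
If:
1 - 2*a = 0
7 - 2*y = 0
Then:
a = 1/2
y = 7/2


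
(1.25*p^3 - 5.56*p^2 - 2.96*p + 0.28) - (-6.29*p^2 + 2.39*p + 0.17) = 1.25*p^3 + 0.73*p^2 - 5.35*p + 0.11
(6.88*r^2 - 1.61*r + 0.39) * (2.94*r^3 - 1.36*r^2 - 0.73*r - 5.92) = 20.2272*r^5 - 14.0902*r^4 - 1.6862*r^3 - 40.0847*r^2 + 9.2465*r - 2.3088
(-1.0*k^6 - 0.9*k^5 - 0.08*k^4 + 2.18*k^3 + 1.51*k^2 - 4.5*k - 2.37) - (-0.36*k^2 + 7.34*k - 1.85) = -1.0*k^6 - 0.9*k^5 - 0.08*k^4 + 2.18*k^3 + 1.87*k^2 - 11.84*k - 0.52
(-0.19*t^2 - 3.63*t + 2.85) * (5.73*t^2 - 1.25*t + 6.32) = -1.0887*t^4 - 20.5624*t^3 + 19.6672*t^2 - 26.5041*t + 18.012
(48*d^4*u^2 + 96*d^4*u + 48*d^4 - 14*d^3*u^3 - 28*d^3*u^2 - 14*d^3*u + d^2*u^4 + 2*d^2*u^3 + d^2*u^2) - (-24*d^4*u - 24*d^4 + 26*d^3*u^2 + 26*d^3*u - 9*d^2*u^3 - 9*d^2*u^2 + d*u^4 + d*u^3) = 48*d^4*u^2 + 120*d^4*u + 72*d^4 - 14*d^3*u^3 - 54*d^3*u^2 - 40*d^3*u + d^2*u^4 + 11*d^2*u^3 + 10*d^2*u^2 - d*u^4 - d*u^3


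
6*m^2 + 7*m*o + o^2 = (m + o)*(6*m + o)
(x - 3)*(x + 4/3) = x^2 - 5*x/3 - 4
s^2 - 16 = (s - 4)*(s + 4)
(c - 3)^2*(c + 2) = c^3 - 4*c^2 - 3*c + 18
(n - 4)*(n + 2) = n^2 - 2*n - 8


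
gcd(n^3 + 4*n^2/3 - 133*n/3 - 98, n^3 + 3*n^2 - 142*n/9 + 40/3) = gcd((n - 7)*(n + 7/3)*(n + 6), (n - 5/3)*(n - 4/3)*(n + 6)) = n + 6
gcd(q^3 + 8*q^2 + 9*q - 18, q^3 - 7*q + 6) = q^2 + 2*q - 3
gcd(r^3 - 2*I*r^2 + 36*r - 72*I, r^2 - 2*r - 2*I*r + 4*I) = r - 2*I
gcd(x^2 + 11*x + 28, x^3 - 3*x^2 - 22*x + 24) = x + 4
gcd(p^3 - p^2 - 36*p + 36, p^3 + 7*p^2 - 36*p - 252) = p^2 - 36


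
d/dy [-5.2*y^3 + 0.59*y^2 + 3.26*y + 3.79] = -15.6*y^2 + 1.18*y + 3.26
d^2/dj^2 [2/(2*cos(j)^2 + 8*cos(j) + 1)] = 8*(-4*sin(j)^4 + 16*sin(j)^2 + 17*cos(j) - 3*cos(3*j) + 19)/(-2*sin(j)^2 + 8*cos(j) + 3)^3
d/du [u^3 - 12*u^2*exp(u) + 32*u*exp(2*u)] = -12*u^2*exp(u) + 3*u^2 + 64*u*exp(2*u) - 24*u*exp(u) + 32*exp(2*u)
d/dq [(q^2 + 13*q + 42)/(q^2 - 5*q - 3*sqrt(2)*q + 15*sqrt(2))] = ((2*q + 13)*(q^2 - 5*q - 3*sqrt(2)*q + 15*sqrt(2)) + (-2*q + 3*sqrt(2) + 5)*(q^2 + 13*q + 42))/(q^2 - 5*q - 3*sqrt(2)*q + 15*sqrt(2))^2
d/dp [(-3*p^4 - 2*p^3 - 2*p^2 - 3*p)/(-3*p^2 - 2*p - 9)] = (18*p^5 + 24*p^4 + 116*p^3 + 49*p^2 + 36*p + 27)/(9*p^4 + 12*p^3 + 58*p^2 + 36*p + 81)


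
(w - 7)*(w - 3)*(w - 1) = w^3 - 11*w^2 + 31*w - 21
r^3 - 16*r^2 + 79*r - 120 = (r - 8)*(r - 5)*(r - 3)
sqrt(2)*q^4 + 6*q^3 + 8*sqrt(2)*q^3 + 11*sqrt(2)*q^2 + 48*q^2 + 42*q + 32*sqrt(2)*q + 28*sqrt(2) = (q + 7)*(q + sqrt(2))*(q + 2*sqrt(2))*(sqrt(2)*q + sqrt(2))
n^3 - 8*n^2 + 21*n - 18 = (n - 3)^2*(n - 2)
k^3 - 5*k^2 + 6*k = k*(k - 3)*(k - 2)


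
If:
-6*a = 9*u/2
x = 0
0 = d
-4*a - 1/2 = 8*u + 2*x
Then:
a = 3/40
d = 0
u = -1/10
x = 0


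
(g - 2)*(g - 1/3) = g^2 - 7*g/3 + 2/3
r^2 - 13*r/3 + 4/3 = (r - 4)*(r - 1/3)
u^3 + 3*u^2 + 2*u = u*(u + 1)*(u + 2)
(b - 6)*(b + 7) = b^2 + b - 42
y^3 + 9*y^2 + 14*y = y*(y + 2)*(y + 7)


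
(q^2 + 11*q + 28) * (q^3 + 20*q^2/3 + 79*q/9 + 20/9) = q^5 + 53*q^4/3 + 991*q^3/9 + 2569*q^2/9 + 2432*q/9 + 560/9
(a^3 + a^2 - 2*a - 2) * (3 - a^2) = -a^5 - a^4 + 5*a^3 + 5*a^2 - 6*a - 6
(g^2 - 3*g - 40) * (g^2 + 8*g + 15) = g^4 + 5*g^3 - 49*g^2 - 365*g - 600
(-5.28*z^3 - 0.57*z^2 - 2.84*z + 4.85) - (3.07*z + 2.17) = -5.28*z^3 - 0.57*z^2 - 5.91*z + 2.68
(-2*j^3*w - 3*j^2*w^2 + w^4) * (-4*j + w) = 8*j^4*w + 10*j^3*w^2 - 3*j^2*w^3 - 4*j*w^4 + w^5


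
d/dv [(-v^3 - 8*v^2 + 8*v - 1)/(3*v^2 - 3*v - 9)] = (-v^4 + 2*v^3 + 9*v^2 + 50*v - 25)/(3*(v^4 - 2*v^3 - 5*v^2 + 6*v + 9))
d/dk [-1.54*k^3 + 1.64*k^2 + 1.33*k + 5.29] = -4.62*k^2 + 3.28*k + 1.33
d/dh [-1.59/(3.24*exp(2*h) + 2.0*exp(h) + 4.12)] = (10.3032*exp(h) + 3.18)*exp(h)/(3.24*exp(2*h) + 2.0*exp(h) + 4.12)^2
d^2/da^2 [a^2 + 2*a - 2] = 2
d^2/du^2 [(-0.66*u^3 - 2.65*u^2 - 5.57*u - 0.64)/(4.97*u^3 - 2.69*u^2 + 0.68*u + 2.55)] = (-148.562246*u^6 - 812.120862*u^5 + 411.208854*u^4 + 544.767404*u^3 + 690.399762*u^2 - 199.304022*u - 24.518522)/(122.763473*u^9 - 199.336263*u^8 + 158.280087*u^7 + 114.950032*u^6 - 182.894262*u^5 + 103.332477*u^4 + 69.279947*u^3 - 48.937815*u^2 + 13.2651*u + 16.581375)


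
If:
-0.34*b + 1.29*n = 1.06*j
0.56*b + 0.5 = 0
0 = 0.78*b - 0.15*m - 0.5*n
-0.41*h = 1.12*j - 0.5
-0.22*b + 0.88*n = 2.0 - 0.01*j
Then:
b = -0.89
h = -6.27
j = 2.74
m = -11.37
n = 2.02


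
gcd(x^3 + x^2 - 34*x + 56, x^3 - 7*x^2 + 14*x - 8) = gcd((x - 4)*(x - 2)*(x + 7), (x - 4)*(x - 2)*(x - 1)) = x^2 - 6*x + 8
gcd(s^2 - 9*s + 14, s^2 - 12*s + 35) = s - 7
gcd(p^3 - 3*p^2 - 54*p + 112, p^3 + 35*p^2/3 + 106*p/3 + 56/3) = p + 7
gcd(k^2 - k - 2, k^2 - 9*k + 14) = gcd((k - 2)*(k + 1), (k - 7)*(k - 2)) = k - 2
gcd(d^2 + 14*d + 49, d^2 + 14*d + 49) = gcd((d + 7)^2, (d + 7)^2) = d^2 + 14*d + 49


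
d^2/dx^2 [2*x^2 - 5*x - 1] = 4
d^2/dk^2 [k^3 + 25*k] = 6*k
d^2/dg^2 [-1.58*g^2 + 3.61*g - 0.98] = -3.16000000000000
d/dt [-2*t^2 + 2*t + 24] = 2 - 4*t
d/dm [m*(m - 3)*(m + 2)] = 3*m^2 - 2*m - 6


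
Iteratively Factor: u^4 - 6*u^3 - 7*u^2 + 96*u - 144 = (u - 4)*(u^3 - 2*u^2 - 15*u + 36) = (u - 4)*(u - 3)*(u^2 + u - 12) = (u - 4)*(u - 3)^2*(u + 4)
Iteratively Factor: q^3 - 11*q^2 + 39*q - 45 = (q - 3)*(q^2 - 8*q + 15) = (q - 5)*(q - 3)*(q - 3)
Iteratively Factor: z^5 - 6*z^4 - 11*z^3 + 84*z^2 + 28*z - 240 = (z + 3)*(z^4 - 9*z^3 + 16*z^2 + 36*z - 80) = (z + 2)*(z + 3)*(z^3 - 11*z^2 + 38*z - 40) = (z - 4)*(z + 2)*(z + 3)*(z^2 - 7*z + 10) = (z - 5)*(z - 4)*(z + 2)*(z + 3)*(z - 2)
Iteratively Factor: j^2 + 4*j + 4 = (j + 2)*(j + 2)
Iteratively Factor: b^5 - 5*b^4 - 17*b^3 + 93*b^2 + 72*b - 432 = (b - 4)*(b^4 - b^3 - 21*b^2 + 9*b + 108) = (b - 4)*(b - 3)*(b^3 + 2*b^2 - 15*b - 36) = (b - 4)^2*(b - 3)*(b^2 + 6*b + 9) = (b - 4)^2*(b - 3)*(b + 3)*(b + 3)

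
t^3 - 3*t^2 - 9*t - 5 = (t - 5)*(t + 1)^2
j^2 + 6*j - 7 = (j - 1)*(j + 7)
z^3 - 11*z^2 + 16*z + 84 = (z - 7)*(z - 6)*(z + 2)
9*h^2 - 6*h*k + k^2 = (-3*h + k)^2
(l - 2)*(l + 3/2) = l^2 - l/2 - 3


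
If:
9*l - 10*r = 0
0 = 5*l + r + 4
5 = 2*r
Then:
No Solution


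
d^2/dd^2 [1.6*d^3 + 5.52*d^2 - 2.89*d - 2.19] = 9.6*d + 11.04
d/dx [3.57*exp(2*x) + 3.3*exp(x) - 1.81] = (7.14*exp(x) + 3.3)*exp(x)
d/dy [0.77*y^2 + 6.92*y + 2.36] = 1.54*y + 6.92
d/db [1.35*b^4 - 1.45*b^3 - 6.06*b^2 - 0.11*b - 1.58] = 5.4*b^3 - 4.35*b^2 - 12.12*b - 0.11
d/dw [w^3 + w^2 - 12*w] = 3*w^2 + 2*w - 12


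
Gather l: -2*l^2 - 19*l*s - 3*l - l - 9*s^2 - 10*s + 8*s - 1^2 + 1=-2*l^2 + l*(-19*s - 4) - 9*s^2 - 2*s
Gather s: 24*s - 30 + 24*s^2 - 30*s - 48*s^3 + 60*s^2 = -48*s^3 + 84*s^2 - 6*s - 30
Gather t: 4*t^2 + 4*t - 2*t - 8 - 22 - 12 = 4*t^2 + 2*t - 42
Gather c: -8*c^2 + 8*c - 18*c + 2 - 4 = -8*c^2 - 10*c - 2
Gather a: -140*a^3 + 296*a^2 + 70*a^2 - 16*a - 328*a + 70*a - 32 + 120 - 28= -140*a^3 + 366*a^2 - 274*a + 60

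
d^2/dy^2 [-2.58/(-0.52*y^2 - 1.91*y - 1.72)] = (-1.395264*y^2 - 5.124912*y + 2.58*(1.04*y + 1.91)*(2.08*y + 3.82) - 4.615104)/(0.52*y^2 + 1.91*y + 1.72)^3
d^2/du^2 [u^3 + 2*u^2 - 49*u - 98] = 6*u + 4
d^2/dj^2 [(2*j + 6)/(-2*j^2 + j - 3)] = 4*(-(j + 3)*(4*j - 1)^2 + (6*j + 5)*(2*j^2 - j + 3))/(2*j^2 - j + 3)^3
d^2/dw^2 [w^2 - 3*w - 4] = 2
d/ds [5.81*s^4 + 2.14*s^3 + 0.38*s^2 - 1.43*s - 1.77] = 23.24*s^3 + 6.42*s^2 + 0.76*s - 1.43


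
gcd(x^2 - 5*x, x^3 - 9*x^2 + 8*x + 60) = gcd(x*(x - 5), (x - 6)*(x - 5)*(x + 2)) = x - 5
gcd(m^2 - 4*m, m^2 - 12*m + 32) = m - 4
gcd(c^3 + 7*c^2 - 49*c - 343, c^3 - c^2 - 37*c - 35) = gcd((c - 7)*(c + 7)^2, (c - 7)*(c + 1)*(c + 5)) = c - 7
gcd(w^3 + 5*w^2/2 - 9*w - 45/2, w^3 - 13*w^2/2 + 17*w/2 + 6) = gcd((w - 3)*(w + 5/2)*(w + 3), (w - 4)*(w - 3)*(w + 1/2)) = w - 3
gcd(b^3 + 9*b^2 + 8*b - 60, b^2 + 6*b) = b + 6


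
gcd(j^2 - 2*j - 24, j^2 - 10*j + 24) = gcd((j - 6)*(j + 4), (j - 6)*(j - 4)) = j - 6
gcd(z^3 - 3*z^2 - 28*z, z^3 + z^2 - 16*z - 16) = z + 4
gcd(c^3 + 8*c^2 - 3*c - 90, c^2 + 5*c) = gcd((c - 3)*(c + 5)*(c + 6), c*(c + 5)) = c + 5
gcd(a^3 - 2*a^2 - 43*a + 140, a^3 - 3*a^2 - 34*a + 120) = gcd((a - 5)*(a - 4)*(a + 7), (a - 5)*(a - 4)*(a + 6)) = a^2 - 9*a + 20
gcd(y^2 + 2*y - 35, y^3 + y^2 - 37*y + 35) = y^2 + 2*y - 35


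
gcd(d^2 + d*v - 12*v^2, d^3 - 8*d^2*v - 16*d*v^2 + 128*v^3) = d + 4*v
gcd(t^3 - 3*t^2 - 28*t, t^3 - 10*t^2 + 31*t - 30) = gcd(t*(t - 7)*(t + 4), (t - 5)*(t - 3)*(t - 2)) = 1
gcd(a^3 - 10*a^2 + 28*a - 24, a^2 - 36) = a - 6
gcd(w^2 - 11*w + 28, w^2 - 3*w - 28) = w - 7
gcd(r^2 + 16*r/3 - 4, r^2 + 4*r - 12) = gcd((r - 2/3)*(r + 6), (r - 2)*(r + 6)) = r + 6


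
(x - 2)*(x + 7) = x^2 + 5*x - 14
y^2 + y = y*(y + 1)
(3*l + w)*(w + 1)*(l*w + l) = 3*l^2*w^2 + 6*l^2*w + 3*l^2 + l*w^3 + 2*l*w^2 + l*w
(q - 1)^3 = q^3 - 3*q^2 + 3*q - 1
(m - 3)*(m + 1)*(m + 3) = m^3 + m^2 - 9*m - 9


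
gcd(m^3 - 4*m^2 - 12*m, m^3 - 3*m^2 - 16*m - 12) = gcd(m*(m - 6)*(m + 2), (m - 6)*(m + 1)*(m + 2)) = m^2 - 4*m - 12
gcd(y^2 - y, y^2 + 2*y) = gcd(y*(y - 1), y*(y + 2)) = y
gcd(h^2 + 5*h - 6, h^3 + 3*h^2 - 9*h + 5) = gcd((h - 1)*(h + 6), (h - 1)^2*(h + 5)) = h - 1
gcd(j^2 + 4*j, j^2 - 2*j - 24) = j + 4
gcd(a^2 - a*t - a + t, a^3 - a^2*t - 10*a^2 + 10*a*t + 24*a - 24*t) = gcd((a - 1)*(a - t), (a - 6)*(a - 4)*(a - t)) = -a + t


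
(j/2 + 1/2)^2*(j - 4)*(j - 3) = j^4/4 - 5*j^3/4 - j^2/4 + 17*j/4 + 3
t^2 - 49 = (t - 7)*(t + 7)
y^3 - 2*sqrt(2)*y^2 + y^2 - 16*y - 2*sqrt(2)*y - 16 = (y + 1)*(y - 4*sqrt(2))*(y + 2*sqrt(2))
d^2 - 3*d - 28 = (d - 7)*(d + 4)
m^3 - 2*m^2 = m^2*(m - 2)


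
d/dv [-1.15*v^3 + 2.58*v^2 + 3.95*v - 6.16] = -3.45*v^2 + 5.16*v + 3.95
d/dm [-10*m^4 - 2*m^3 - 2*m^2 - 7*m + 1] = -40*m^3 - 6*m^2 - 4*m - 7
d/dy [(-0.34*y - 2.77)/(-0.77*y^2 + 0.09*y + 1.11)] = (0.2618*y^2 - 0.0306*y - (0.34*y + 2.77)*(1.54*y - 0.09) - 0.3774)/(-0.77*y^2 + 0.09*y + 1.11)^2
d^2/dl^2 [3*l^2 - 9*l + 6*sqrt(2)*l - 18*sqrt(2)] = 6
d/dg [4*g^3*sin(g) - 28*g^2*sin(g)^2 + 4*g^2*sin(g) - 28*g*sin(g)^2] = 4*g^3*cos(g) + 12*g^2*sin(g) - 28*g^2*sin(2*g) + 4*g^2*cos(g) + 8*g*sin(g) + 28*sqrt(2)*g*cos(2*g + pi/4) - 28*g + 14*cos(2*g) - 14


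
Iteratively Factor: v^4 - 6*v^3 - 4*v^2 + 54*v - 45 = (v - 3)*(v^3 - 3*v^2 - 13*v + 15) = (v - 5)*(v - 3)*(v^2 + 2*v - 3) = (v - 5)*(v - 3)*(v + 3)*(v - 1)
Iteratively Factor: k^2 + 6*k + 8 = (k + 4)*(k + 2)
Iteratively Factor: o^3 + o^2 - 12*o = (o - 3)*(o^2 + 4*o) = o*(o - 3)*(o + 4)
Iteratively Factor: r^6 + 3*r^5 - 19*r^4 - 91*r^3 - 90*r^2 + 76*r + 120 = (r + 2)*(r^5 + r^4 - 21*r^3 - 49*r^2 + 8*r + 60) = (r - 5)*(r + 2)*(r^4 + 6*r^3 + 9*r^2 - 4*r - 12) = (r - 5)*(r + 2)^2*(r^3 + 4*r^2 + r - 6) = (r - 5)*(r + 2)^3*(r^2 + 2*r - 3) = (r - 5)*(r + 2)^3*(r + 3)*(r - 1)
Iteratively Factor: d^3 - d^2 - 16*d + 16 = (d + 4)*(d^2 - 5*d + 4) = (d - 1)*(d + 4)*(d - 4)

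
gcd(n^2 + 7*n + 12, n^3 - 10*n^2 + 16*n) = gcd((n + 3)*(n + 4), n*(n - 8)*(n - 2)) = 1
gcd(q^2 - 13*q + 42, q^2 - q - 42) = q - 7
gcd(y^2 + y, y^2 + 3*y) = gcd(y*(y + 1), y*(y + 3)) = y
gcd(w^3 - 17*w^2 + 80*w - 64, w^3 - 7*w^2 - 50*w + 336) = w - 8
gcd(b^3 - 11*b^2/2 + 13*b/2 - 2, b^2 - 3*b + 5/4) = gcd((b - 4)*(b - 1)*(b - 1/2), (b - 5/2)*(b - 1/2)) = b - 1/2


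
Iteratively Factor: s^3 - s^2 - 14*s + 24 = (s - 3)*(s^2 + 2*s - 8) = (s - 3)*(s - 2)*(s + 4)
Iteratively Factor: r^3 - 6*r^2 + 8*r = (r - 4)*(r^2 - 2*r) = r*(r - 4)*(r - 2)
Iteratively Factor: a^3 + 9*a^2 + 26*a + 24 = (a + 4)*(a^2 + 5*a + 6) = (a + 3)*(a + 4)*(a + 2)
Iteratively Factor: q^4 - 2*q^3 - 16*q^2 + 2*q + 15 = (q + 3)*(q^3 - 5*q^2 - q + 5) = (q - 5)*(q + 3)*(q^2 - 1) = (q - 5)*(q + 1)*(q + 3)*(q - 1)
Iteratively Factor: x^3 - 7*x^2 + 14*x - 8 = (x - 1)*(x^2 - 6*x + 8) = (x - 4)*(x - 1)*(x - 2)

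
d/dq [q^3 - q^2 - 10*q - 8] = 3*q^2 - 2*q - 10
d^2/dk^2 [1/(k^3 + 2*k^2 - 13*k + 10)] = 2*(-(3*k + 2)*(k^3 + 2*k^2 - 13*k + 10) + (3*k^2 + 4*k - 13)^2)/(k^3 + 2*k^2 - 13*k + 10)^3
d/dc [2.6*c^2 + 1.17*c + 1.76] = 5.2*c + 1.17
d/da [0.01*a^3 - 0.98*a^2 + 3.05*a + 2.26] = 0.03*a^2 - 1.96*a + 3.05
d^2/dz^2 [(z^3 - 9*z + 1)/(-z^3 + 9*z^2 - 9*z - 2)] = 6*(-3*z^6 + 18*z^5 - 79*z^4 + 207*z^3 - 144*z^2 + 241*z - 87)/(z^9 - 27*z^8 + 270*z^7 - 1209*z^6 + 2322*z^5 - 1593*z^4 - 231*z^3 + 378*z^2 + 108*z + 8)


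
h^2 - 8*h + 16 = (h - 4)^2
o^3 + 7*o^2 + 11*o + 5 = (o + 1)^2*(o + 5)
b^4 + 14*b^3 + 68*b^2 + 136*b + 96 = (b + 2)^2*(b + 4)*(b + 6)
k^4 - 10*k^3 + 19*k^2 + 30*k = k*(k - 6)*(k - 5)*(k + 1)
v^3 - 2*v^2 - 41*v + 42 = (v - 7)*(v - 1)*(v + 6)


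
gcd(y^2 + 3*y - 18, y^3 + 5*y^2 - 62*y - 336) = y + 6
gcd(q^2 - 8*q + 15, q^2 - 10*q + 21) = q - 3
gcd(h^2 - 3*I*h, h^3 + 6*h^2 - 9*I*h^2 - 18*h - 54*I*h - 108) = h - 3*I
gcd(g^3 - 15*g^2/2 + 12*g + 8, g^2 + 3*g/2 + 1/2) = g + 1/2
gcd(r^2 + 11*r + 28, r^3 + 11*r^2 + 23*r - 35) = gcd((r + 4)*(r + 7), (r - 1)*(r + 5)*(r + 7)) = r + 7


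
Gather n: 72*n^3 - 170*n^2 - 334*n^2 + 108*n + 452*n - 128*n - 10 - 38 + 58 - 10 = 72*n^3 - 504*n^2 + 432*n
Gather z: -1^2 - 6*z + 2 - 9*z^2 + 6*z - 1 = -9*z^2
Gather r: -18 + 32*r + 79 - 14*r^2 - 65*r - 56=-14*r^2 - 33*r + 5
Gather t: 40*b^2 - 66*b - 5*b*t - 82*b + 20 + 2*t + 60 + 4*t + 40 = 40*b^2 - 148*b + t*(6 - 5*b) + 120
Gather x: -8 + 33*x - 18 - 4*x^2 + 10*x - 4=-4*x^2 + 43*x - 30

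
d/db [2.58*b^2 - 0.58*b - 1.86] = 5.16*b - 0.58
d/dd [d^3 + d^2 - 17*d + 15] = 3*d^2 + 2*d - 17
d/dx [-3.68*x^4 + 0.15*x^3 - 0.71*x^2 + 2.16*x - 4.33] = -14.72*x^3 + 0.45*x^2 - 1.42*x + 2.16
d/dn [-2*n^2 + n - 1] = 1 - 4*n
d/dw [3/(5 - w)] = 3/(w - 5)^2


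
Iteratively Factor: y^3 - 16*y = (y - 4)*(y^2 + 4*y) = y*(y - 4)*(y + 4)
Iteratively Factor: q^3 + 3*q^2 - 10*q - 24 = (q + 2)*(q^2 + q - 12) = (q - 3)*(q + 2)*(q + 4)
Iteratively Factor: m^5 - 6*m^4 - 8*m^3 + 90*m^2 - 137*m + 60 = (m + 4)*(m^4 - 10*m^3 + 32*m^2 - 38*m + 15) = (m - 1)*(m + 4)*(m^3 - 9*m^2 + 23*m - 15) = (m - 1)^2*(m + 4)*(m^2 - 8*m + 15) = (m - 3)*(m - 1)^2*(m + 4)*(m - 5)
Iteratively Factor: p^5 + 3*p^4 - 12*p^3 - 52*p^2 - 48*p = (p + 3)*(p^4 - 12*p^2 - 16*p) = (p + 2)*(p + 3)*(p^3 - 2*p^2 - 8*p) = (p + 2)^2*(p + 3)*(p^2 - 4*p) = p*(p + 2)^2*(p + 3)*(p - 4)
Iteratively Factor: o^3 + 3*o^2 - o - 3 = (o + 1)*(o^2 + 2*o - 3) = (o - 1)*(o + 1)*(o + 3)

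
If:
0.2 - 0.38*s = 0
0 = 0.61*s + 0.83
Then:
No Solution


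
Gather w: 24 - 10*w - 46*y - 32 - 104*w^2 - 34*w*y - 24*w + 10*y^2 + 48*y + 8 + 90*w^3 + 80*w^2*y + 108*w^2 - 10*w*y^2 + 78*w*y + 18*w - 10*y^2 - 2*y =90*w^3 + w^2*(80*y + 4) + w*(-10*y^2 + 44*y - 16)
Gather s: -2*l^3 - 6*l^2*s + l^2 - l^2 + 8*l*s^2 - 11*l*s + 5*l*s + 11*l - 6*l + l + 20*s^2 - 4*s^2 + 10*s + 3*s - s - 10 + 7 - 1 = -2*l^3 + 6*l + s^2*(8*l + 16) + s*(-6*l^2 - 6*l + 12) - 4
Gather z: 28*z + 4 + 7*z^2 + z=7*z^2 + 29*z + 4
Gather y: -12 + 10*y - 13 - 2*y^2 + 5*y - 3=-2*y^2 + 15*y - 28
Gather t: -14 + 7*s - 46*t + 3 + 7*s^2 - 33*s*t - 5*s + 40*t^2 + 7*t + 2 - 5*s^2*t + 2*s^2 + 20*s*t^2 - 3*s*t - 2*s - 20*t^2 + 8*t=9*s^2 + t^2*(20*s + 20) + t*(-5*s^2 - 36*s - 31) - 9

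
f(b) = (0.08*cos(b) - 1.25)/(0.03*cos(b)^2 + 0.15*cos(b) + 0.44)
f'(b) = (0.06*sin(b)*cos(b) + 0.15*sin(b))*(0.08*cos(b) - 1.25)/(0.03*cos(b)^2 + 0.15*cos(b) + 0.44)^2 - 0.08*sin(b)/(0.03*cos(b)^2 + 0.15*cos(b) + 0.44) = 4.52693526482571*(0.0024*cos(b)^2 - 0.075*cos(b) - 0.2227)*sin(b)/(-0.0638297872340425*sin(b)^2 + 0.319148936170213*cos(b) + 1.0)^2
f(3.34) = -4.13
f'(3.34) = 0.28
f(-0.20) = -1.90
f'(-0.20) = 0.15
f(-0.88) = -2.19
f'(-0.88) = 0.69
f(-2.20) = -3.58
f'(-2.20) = 1.10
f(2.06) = -3.42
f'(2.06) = -1.17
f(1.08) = -2.34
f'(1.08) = -0.85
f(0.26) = -1.91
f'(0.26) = -0.20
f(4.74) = -2.81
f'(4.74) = 1.14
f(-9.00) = -4.03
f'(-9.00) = 0.58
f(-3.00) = -4.14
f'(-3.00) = 0.20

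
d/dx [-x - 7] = -1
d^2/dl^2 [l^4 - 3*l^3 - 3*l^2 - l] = 12*l^2 - 18*l - 6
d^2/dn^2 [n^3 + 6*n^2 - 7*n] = 6*n + 12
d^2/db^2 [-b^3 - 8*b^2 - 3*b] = -6*b - 16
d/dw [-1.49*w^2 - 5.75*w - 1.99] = -2.98*w - 5.75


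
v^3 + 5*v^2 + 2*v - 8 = (v - 1)*(v + 2)*(v + 4)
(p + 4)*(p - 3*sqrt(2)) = p^2 - 3*sqrt(2)*p + 4*p - 12*sqrt(2)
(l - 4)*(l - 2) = l^2 - 6*l + 8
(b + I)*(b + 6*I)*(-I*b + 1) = -I*b^3 + 8*b^2 + 13*I*b - 6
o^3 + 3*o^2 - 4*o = o*(o - 1)*(o + 4)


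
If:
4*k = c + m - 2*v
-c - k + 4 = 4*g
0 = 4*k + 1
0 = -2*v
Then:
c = -m - 1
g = m/4 + 21/16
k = -1/4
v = 0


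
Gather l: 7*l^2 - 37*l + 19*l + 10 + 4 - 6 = 7*l^2 - 18*l + 8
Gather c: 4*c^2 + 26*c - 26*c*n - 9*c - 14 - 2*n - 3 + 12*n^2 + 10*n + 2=4*c^2 + c*(17 - 26*n) + 12*n^2 + 8*n - 15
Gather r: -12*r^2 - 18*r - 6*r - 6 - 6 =-12*r^2 - 24*r - 12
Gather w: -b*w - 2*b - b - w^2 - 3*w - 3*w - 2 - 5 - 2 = -3*b - w^2 + w*(-b - 6) - 9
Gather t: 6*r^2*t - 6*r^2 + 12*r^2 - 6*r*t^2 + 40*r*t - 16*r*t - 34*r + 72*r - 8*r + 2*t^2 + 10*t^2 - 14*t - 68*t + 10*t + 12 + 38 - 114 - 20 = 6*r^2 + 30*r + t^2*(12 - 6*r) + t*(6*r^2 + 24*r - 72) - 84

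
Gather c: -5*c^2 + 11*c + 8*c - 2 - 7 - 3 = -5*c^2 + 19*c - 12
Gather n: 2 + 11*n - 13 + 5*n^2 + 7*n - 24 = 5*n^2 + 18*n - 35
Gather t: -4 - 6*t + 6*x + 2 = -6*t + 6*x - 2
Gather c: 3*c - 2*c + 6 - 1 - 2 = c + 3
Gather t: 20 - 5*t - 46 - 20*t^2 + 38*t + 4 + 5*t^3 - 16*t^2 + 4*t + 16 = 5*t^3 - 36*t^2 + 37*t - 6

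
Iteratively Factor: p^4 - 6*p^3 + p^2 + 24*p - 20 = (p - 2)*(p^3 - 4*p^2 - 7*p + 10) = (p - 5)*(p - 2)*(p^2 + p - 2) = (p - 5)*(p - 2)*(p - 1)*(p + 2)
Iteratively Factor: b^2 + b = (b)*(b + 1)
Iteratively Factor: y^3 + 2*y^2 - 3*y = (y)*(y^2 + 2*y - 3) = y*(y - 1)*(y + 3)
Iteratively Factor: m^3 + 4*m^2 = (m)*(m^2 + 4*m) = m^2*(m + 4)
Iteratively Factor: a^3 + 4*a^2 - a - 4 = (a + 4)*(a^2 - 1) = (a - 1)*(a + 4)*(a + 1)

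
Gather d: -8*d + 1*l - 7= -8*d + l - 7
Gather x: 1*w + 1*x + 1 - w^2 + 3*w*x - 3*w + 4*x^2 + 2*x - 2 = -w^2 - 2*w + 4*x^2 + x*(3*w + 3) - 1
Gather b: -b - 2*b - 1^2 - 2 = -3*b - 3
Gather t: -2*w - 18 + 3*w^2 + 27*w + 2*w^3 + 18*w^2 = 2*w^3 + 21*w^2 + 25*w - 18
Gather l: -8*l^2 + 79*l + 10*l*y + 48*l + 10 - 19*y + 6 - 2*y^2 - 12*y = -8*l^2 + l*(10*y + 127) - 2*y^2 - 31*y + 16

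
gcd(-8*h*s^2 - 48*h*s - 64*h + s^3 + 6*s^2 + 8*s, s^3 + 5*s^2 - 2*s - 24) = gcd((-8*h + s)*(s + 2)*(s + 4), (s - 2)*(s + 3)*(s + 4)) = s + 4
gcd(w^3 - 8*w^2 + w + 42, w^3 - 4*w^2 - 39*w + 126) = w^2 - 10*w + 21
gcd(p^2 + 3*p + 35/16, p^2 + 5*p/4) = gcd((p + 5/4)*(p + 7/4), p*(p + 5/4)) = p + 5/4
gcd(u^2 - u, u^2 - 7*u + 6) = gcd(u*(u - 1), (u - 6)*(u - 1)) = u - 1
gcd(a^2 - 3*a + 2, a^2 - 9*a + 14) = a - 2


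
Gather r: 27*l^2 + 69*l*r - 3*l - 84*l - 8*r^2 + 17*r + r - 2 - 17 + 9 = 27*l^2 - 87*l - 8*r^2 + r*(69*l + 18) - 10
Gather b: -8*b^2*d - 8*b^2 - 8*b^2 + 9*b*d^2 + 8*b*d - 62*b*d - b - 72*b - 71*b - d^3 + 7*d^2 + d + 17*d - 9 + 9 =b^2*(-8*d - 16) + b*(9*d^2 - 54*d - 144) - d^3 + 7*d^2 + 18*d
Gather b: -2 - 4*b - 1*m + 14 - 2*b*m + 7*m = b*(-2*m - 4) + 6*m + 12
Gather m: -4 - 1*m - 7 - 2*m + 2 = -3*m - 9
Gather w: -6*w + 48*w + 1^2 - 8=42*w - 7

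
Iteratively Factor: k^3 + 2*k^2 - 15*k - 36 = (k + 3)*(k^2 - k - 12) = (k - 4)*(k + 3)*(k + 3)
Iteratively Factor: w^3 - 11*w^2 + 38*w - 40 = (w - 5)*(w^2 - 6*w + 8) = (w - 5)*(w - 4)*(w - 2)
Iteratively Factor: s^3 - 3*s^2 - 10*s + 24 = (s + 3)*(s^2 - 6*s + 8) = (s - 4)*(s + 3)*(s - 2)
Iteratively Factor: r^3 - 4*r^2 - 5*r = (r)*(r^2 - 4*r - 5) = r*(r - 5)*(r + 1)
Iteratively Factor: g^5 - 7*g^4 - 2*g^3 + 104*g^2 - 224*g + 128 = (g - 4)*(g^4 - 3*g^3 - 14*g^2 + 48*g - 32) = (g - 4)*(g + 4)*(g^3 - 7*g^2 + 14*g - 8) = (g - 4)^2*(g + 4)*(g^2 - 3*g + 2) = (g - 4)^2*(g - 1)*(g + 4)*(g - 2)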